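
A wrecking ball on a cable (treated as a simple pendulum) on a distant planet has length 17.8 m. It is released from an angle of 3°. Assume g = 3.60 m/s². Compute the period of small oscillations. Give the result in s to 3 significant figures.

14.0 s

T = 2π√(L/g) = 2π√(17.8/3.60) = 2π × 2.224 = 14.0 s.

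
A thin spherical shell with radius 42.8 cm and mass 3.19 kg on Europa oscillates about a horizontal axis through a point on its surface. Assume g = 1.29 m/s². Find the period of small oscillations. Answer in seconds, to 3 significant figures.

I_cm = (2/3)mr² = 0.3896 kg·m². The pivot is at distance d = 0.428 m from the centre of mass.
By the parallel-axis theorem, I = I_cm + md² = 0.3896 + 0.5844 = 0.9739 kg·m².
T = 2π√(I/(mgd)) = 2π√(0.9739/(3.19 × 1.29 × 0.428)) = 4.67 s.

4.67 s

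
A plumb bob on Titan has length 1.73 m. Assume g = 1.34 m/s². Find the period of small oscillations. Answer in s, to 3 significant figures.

7.14 s

T = 2π√(L/g) = 2π√(1.73/1.34) = 2π × 1.136 = 7.14 s.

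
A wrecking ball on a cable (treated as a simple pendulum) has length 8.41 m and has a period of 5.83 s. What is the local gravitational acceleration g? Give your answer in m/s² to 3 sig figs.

From T = 2π√(L/g), g = 4π²L/T² = 4π² × 8.41/5.830² = 9.77 m/s².

9.77 m/s²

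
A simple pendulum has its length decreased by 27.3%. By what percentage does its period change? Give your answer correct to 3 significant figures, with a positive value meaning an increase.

-14.7%

T ∝ √L, so T'/T = √(0.7270) = 0.8526.
Percentage change in T = (0.8526 − 1) × 100% = -14.7%.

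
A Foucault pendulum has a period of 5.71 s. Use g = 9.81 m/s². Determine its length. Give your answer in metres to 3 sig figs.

8.10 m

From T = 2π√(L/g), L = gT²/(4π²) = 9.81 × 5.710²/(4π²) = 8.10 m.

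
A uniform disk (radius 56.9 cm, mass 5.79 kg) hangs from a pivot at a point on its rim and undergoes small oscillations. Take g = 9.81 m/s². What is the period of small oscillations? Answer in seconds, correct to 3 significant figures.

1.85 s

I_cm = ½mr² = 0.9373 kg·m². The pivot is at distance d = 0.569 m from the centre of mass.
By the parallel-axis theorem, I = I_cm + md² = 0.9373 + 1.875 = 2.812 kg·m².
T = 2π√(I/(mgd)) = 2π√(2.812/(5.79 × 9.81 × 0.569)) = 1.85 s.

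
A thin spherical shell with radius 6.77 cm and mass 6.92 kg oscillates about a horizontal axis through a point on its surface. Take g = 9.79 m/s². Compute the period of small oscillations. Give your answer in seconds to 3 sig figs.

I_cm = (2/3)mr² = 0.02114 kg·m². The pivot is at distance d = 0.0677 m from the centre of mass.
By the parallel-axis theorem, I = I_cm + md² = 0.02114 + 0.03172 = 0.05286 kg·m².
T = 2π√(I/(mgd)) = 2π√(0.05286/(6.92 × 9.79 × 0.0677)) = 0.675 s.

0.675 s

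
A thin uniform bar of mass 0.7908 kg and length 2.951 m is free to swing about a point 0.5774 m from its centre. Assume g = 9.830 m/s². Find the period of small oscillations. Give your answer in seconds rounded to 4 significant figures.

2.714 s

For a physical pendulum T = 2π√(I/(mgd)), with d = 0.57740 m from pivot to centre of mass.
I_cm = mL²/12 = 0.7908 × 2.951²/12 = 0.57388 kg·m²; I = I_cm + md² = 0.57388 + 0.7908 × 0.57740² = 0.83753 kg·m².
T = 2π√(0.83753/(0.7908 × 9.830 × 0.57740)) = 2.714 s.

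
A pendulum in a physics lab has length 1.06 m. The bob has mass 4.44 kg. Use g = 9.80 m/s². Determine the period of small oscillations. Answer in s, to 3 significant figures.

2.07 s

T = 2π√(L/g) = 2π√(1.06/9.80) = 2π × 0.3289 = 2.07 s.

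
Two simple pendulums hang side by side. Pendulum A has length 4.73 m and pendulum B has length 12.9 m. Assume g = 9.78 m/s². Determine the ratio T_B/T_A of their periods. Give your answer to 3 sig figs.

T ∝ √L, so T_B/T_A = √(L_B/L_A) = √(12.9/4.73) = 1.65.

1.65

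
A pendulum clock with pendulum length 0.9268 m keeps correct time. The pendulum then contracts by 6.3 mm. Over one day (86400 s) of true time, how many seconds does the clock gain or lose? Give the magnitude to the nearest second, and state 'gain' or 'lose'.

gain 295 s

T ∝ √L, so T'/T = √(0.92050/0.9268) = 0.996595.
In 86400 s of true time the clock registers 86400/0.996595 = 86695.2 s, so it gains 295 s.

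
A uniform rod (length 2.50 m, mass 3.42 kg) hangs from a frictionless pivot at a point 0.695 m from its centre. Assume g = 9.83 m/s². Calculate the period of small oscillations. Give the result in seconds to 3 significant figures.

For a physical pendulum T = 2π√(I/(mgd)), with d = 0.6950 m from pivot to centre of mass.
I_cm = mL²/12 = 3.42 × 2.50²/12 = 1.781 kg·m²; I = I_cm + md² = 1.781 + 3.42 × 0.6950² = 3.433 kg·m².
T = 2π√(3.433/(3.42 × 9.83 × 0.6950)) = 2.41 s.

2.41 s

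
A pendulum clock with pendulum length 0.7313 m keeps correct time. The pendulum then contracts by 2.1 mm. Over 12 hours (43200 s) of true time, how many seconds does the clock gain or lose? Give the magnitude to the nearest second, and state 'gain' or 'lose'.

T ∝ √L, so T'/T = √(0.72920/0.7313) = 0.998563.
In 43200 s of true time the clock registers 43200/0.998563 = 43262.2 s, so it gains 62 s.

gain 62 s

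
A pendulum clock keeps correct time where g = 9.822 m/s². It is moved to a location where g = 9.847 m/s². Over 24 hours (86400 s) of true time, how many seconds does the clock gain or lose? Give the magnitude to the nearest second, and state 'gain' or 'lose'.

gain 110 s

The clock's period scales as T ∝ 1/√g, so T'/T = √(9.822/9.847) = 0.998730.
In 86400 s of true time the clock registers 86400/0.998730 = 86509.9 s, so it gains 110 s.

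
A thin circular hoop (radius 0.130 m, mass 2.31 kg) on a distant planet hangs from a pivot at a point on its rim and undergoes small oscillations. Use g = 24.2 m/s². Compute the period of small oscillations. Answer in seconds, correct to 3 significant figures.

0.651 s

I_cm = mr² = 0.03904 kg·m². The pivot is at distance d = 0.130 m from the centre of mass.
By the parallel-axis theorem, I = I_cm + md² = 0.03904 + 0.03904 = 0.07808 kg·m².
T = 2π√(I/(mgd)) = 2π√(0.07808/(2.31 × 24.2 × 0.130)) = 0.651 s.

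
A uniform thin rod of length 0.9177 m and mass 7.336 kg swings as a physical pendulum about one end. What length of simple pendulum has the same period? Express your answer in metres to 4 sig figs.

The equivalent simple-pendulum length is L_eq = I/(md), where I is about the pivot and d = 0.45885 m.
I_cm = (1/12)mL² = 0.51485 kg·m², so I = I_cm + md² = 0.51485 + 1.5445 = 2.0594 kg·m².
L_eq = 2.0594/(7.336 × 0.45885) = 0.6118 m.

0.6118 m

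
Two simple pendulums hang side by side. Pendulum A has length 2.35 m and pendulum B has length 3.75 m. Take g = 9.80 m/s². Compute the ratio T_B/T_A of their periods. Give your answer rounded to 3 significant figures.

T ∝ √L, so T_B/T_A = √(L_B/L_A) = √(3.75/2.35) = 1.26.

1.26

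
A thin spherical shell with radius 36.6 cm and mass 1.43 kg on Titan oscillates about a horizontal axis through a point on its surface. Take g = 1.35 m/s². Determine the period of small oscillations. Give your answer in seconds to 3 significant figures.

I_cm = (2/3)mr² = 0.1277 kg·m². The pivot is at distance d = 0.366 m from the centre of mass.
By the parallel-axis theorem, I = I_cm + md² = 0.1277 + 0.1916 = 0.3193 kg·m².
T = 2π√(I/(mgd)) = 2π√(0.3193/(1.43 × 1.35 × 0.366)) = 4.22 s.

4.22 s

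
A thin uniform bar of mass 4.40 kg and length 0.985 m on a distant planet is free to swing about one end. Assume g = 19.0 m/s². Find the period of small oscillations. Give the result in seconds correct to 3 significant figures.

1.17 s

For a physical pendulum T = 2π√(I/(mgd)), with d = 0.4925 m from pivot to centre of mass.
I_cm = mL²/12 = 4.40 × 0.985²/12 = 0.3557 kg·m²; I = I_cm + md² = 0.3557 + 4.40 × 0.4925² = 1.423 kg·m².
T = 2π√(1.423/(4.40 × 19.0 × 0.4925)) = 1.17 s.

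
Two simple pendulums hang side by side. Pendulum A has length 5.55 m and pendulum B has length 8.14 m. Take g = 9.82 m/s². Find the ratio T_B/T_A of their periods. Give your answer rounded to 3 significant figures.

T ∝ √L, so T_B/T_A = √(L_B/L_A) = √(8.14/5.55) = 1.21.

1.21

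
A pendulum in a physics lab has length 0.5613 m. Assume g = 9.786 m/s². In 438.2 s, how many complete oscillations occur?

291

T = 2π√(L/g) = 2π√(0.5613/9.786) = 1.5048 s.
Number of complete oscillations = ⌊438.2/1.5048⌋ = ⌊291.20⌋ = 291.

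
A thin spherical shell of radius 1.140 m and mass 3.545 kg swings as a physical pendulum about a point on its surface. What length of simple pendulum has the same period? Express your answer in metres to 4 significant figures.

1.900 m

The equivalent simple-pendulum length is L_eq = I/(md), where I is about the pivot and d = 1.1400 m.
I_cm = (2/3)mR² = 3.0714 kg·m², so I = I_cm + md² = 3.0714 + 4.6071 = 7.6785 kg·m².
L_eq = 7.6785/(3.545 × 1.1400) = 1.900 m.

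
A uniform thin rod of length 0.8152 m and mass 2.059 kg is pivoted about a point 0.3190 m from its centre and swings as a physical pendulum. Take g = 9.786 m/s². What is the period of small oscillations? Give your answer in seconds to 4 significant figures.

For a physical pendulum T = 2π√(I/(mgd)), with d = 0.31900 m from pivot to centre of mass.
I_cm = mL²/12 = 2.059 × 0.8152²/12 = 0.11403 kg·m²; I = I_cm + md² = 0.11403 + 2.059 × 0.31900² = 0.32355 kg·m².
T = 2π√(0.32355/(2.059 × 9.786 × 0.31900)) = 1.410 s.

1.410 s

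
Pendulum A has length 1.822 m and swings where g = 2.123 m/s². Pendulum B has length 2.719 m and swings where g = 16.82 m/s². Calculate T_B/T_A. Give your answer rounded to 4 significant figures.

0.4340

T = 2π√(L/g), so T_B/T_A = √((L_B/g_B)/(L_A/g_A)) = √((2.719/16.82)/(1.822/2.123)) = 0.4340.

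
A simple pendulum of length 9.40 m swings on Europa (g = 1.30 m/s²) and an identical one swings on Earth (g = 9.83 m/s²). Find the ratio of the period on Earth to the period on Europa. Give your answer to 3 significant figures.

T ∝ 1/√g, so T₂/T₁ = √(g₁/g₂) = √(1.30/9.83) = 0.364.

0.364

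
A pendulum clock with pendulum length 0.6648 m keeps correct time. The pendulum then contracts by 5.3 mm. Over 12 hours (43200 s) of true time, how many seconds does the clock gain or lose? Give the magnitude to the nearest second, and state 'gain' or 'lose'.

gain 173 s

T ∝ √L, so T'/T = √(0.65950/0.6648) = 0.996006.
In 43200 s of true time the clock registers 43200/0.996006 = 43373.2 s, so it gains 173 s.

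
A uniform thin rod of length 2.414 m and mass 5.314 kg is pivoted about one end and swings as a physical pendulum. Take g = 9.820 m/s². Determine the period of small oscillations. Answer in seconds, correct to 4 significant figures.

For a physical pendulum T = 2π√(I/(mgd)), with d = 1.2070 m from pivot to centre of mass.
I_cm = mL²/12 = 5.314 × 2.414²/12 = 2.5806 kg·m²; I = I_cm + md² = 2.5806 + 5.314 × 1.2070² = 10.322 kg·m².
T = 2π√(10.322/(5.314 × 9.820 × 1.2070)) = 2.544 s.

2.544 s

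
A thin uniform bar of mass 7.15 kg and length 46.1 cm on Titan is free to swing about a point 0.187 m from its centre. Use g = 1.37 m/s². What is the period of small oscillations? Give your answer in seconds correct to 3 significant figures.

For a physical pendulum T = 2π√(I/(mgd)), with d = 0.1870 m from pivot to centre of mass.
I_cm = mL²/12 = 7.15 × 0.461²/12 = 0.1266 kg·m²; I = I_cm + md² = 0.1266 + 7.15 × 0.1870² = 0.3767 kg·m².
T = 2π√(0.3767/(7.15 × 1.37 × 0.1870)) = 2.85 s.

2.85 s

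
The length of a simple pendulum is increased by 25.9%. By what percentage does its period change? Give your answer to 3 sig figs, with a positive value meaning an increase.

12.2%

T ∝ √L, so T'/T = √(1.259) = 1.122.
Percentage change in T = (1.122 − 1) × 100% = 12.2%.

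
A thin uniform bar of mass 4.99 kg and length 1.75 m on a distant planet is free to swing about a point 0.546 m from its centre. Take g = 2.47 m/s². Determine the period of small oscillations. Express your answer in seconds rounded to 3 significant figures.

4.02 s

For a physical pendulum T = 2π√(I/(mgd)), with d = 0.5460 m from pivot to centre of mass.
I_cm = mL²/12 = 4.99 × 1.75²/12 = 1.273 kg·m²; I = I_cm + md² = 1.273 + 4.99 × 0.5460² = 2.761 kg·m².
T = 2π√(2.761/(4.99 × 2.47 × 0.5460)) = 4.02 s.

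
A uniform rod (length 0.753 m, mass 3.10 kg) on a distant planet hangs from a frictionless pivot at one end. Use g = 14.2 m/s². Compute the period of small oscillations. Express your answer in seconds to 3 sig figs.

For a physical pendulum T = 2π√(I/(mgd)), with d = 0.3765 m from pivot to centre of mass.
I_cm = mL²/12 = 3.10 × 0.753²/12 = 0.1465 kg·m²; I = I_cm + md² = 0.1465 + 3.10 × 0.3765² = 0.5859 kg·m².
T = 2π√(0.5859/(3.10 × 14.2 × 0.3765)) = 1.18 s.

1.18 s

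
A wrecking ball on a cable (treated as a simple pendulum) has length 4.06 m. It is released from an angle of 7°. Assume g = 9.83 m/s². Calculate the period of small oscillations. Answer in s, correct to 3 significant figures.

4.04 s

T = 2π√(L/g) = 2π√(4.06/9.83) = 2π × 0.6427 = 4.04 s.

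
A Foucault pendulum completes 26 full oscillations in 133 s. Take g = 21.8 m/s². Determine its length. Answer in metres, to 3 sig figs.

T = 133/26 = 5.115 s.
From T = 2π√(L/g), L = gT²/(4π²) = 21.8 × 5.115²/(4π²) = 14.4 m.

14.4 m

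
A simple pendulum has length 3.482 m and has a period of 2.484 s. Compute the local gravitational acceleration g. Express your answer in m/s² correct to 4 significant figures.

From T = 2π√(L/g), g = 4π²L/T² = 4π² × 3.482/2.4840² = 22.28 m/s².

22.28 m/s²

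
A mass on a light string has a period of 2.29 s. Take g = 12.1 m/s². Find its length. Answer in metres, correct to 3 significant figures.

From T = 2π√(L/g), L = gT²/(4π²) = 12.1 × 2.290²/(4π²) = 1.61 m.

1.61 m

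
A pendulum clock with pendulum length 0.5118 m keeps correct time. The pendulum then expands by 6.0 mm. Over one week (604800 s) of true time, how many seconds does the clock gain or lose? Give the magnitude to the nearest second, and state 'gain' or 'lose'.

T ∝ √L, so T'/T = √(0.51780/0.5118) = 1.00584.
In 604800 s of true time the clock registers 604800/1.00584 = 601285.7 s, so it loses 3514 s.

lose 3514 s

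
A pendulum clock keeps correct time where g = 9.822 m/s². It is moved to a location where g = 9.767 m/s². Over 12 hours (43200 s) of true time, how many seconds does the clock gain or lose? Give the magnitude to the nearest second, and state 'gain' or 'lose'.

The clock's period scales as T ∝ 1/√g, so T'/T = √(9.822/9.767) = 1.00281.
In 43200 s of true time the clock registers 43200/1.00281 = 43078.9 s, so it loses 121 s.

lose 121 s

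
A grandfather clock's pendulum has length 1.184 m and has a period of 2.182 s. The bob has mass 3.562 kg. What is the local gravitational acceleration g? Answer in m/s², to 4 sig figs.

9.818 m/s²

From T = 2π√(L/g), g = 4π²L/T² = 4π² × 1.184/2.1820² = 9.818 m/s².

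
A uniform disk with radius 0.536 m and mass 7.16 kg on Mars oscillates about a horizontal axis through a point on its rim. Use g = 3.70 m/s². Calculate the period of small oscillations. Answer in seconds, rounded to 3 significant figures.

2.93 s

I_cm = ½mr² = 1.029 kg·m². The pivot is at distance d = 0.536 m from the centre of mass.
By the parallel-axis theorem, I = I_cm + md² = 1.029 + 2.057 = 3.086 kg·m².
T = 2π√(I/(mgd)) = 2π√(3.086/(7.16 × 3.70 × 0.536)) = 2.93 s.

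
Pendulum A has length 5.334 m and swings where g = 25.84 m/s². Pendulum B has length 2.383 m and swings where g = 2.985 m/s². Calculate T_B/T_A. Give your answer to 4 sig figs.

T = 2π√(L/g), so T_B/T_A = √((L_B/g_B)/(L_A/g_A)) = √((2.383/2.985)/(5.334/25.84)) = 1.967.

1.967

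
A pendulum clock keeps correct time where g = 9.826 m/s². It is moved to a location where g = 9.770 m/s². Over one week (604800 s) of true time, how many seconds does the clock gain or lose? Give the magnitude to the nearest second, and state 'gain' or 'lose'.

lose 1726 s

The clock's period scales as T ∝ 1/√g, so T'/T = √(9.826/9.770) = 1.00286.
In 604800 s of true time the clock registers 604800/1.00286 = 603074.1 s, so it loses 1726 s.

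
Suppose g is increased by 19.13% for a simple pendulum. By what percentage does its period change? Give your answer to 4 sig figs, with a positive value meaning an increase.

T ∝ 1/√g, so T'/T = 1/√(1.1913) = 0.91620.
Percentage change in T = (0.91620 − 1) × 100% = -8.380%.

-8.380%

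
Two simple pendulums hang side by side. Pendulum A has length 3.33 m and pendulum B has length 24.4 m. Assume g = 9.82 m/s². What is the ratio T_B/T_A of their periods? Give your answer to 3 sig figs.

T ∝ √L, so T_B/T_A = √(L_B/L_A) = √(24.4/3.33) = 2.71.

2.71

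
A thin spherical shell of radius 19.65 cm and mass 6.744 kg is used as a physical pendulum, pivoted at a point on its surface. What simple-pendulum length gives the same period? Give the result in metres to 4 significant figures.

0.3275 m

The equivalent simple-pendulum length is L_eq = I/(md), where I is about the pivot and d = 0.19650 m.
I_cm = (2/3)mR² = 0.17360 kg·m², so I = I_cm + md² = 0.17360 + 0.26040 = 0.43400 kg·m².
L_eq = 0.43400/(6.744 × 0.19650) = 0.3275 m.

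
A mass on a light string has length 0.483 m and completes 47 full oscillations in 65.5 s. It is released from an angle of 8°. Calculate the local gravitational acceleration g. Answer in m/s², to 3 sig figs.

T = 65.5/47 = 1.394 s.
From T = 2π√(L/g), g = 4π²L/T² = 4π² × 0.483/1.394² = 9.82 m/s².

9.82 m/s²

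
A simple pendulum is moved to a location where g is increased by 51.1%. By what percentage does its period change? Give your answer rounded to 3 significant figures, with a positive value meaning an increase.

-18.6%

T ∝ 1/√g, so T'/T = 1/√(1.511) = 0.8135.
Percentage change in T = (0.8135 − 1) × 100% = -18.6%.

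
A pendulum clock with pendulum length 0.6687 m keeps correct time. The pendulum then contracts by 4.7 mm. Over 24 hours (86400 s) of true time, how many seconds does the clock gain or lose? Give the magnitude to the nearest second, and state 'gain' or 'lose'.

T ∝ √L, so T'/T = √(0.66400/0.6687) = 0.996480.
In 86400 s of true time the clock registers 86400/0.996480 = 86705.2 s, so it gains 305 s.

gain 305 s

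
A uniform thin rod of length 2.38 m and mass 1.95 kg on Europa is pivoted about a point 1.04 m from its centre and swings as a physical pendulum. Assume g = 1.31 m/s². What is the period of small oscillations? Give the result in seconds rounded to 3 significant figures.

6.71 s

For a physical pendulum T = 2π√(I/(mgd)), with d = 1.040 m from pivot to centre of mass.
I_cm = mL²/12 = 1.95 × 2.38²/12 = 0.9205 kg·m²; I = I_cm + md² = 0.9205 + 1.95 × 1.040² = 3.030 kg·m².
T = 2π√(3.030/(1.95 × 1.31 × 1.040)) = 6.71 s.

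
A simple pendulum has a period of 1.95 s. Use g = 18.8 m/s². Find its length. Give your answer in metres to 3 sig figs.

From T = 2π√(L/g), L = gT²/(4π²) = 18.8 × 1.950²/(4π²) = 1.81 m.

1.81 m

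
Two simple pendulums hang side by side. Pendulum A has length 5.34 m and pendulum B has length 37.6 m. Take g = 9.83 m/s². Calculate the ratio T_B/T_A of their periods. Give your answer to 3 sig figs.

2.65

T ∝ √L, so T_B/T_A = √(L_B/L_A) = √(37.6/5.34) = 2.65.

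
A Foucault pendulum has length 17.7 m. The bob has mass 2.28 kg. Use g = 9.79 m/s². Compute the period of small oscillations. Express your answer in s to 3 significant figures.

8.45 s

T = 2π√(L/g) = 2π√(17.7/9.79) = 2π × 1.345 = 8.45 s.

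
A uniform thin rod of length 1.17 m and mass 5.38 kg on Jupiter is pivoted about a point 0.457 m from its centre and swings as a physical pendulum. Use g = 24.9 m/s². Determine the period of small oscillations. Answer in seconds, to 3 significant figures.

For a physical pendulum T = 2π√(I/(mgd)), with d = 0.4570 m from pivot to centre of mass.
I_cm = mL²/12 = 5.38 × 1.17²/12 = 0.6137 kg·m²; I = I_cm + md² = 0.6137 + 5.38 × 0.4570² = 1.737 kg·m².
T = 2π√(1.737/(5.38 × 24.9 × 0.4570)) = 1.06 s.

1.06 s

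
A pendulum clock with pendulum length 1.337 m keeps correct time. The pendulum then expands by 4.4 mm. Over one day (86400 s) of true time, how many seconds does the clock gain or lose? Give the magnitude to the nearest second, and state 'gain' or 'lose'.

T ∝ √L, so T'/T = √(1.34140/1.337) = 1.00164.
In 86400 s of true time the clock registers 86400/1.00164 = 86258.2 s, so it loses 142 s.

lose 142 s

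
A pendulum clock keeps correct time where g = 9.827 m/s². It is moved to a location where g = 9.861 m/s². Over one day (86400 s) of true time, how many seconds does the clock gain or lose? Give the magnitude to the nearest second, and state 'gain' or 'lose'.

The clock's period scales as T ∝ 1/√g, so T'/T = √(9.827/9.861) = 0.998275.
In 86400 s of true time the clock registers 86400/0.998275 = 86549.3 s, so it gains 149 s.

gain 149 s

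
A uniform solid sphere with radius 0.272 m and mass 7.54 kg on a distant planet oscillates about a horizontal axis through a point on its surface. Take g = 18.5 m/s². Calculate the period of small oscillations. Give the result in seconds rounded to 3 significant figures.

0.901 s

I_cm = (2/5)mr² = 0.2231 kg·m². The pivot is at distance d = 0.272 m from the centre of mass.
By the parallel-axis theorem, I = I_cm + md² = 0.2231 + 0.5578 = 0.7810 kg·m².
T = 2π√(I/(mgd)) = 2π√(0.7810/(7.54 × 18.5 × 0.272)) = 0.901 s.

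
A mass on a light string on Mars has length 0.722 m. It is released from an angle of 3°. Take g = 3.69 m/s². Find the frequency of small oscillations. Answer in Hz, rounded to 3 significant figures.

T = 2π√(L/g) = 2π√(0.722/3.69) = 2.779 s, so f = 1/T = 0.360 Hz.

0.360 Hz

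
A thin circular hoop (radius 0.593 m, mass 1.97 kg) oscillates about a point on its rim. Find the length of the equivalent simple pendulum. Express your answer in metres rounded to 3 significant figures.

1.19 m

The equivalent simple-pendulum length is L_eq = I/(md), where I is about the pivot and d = 0.5930 m.
I_cm = mR² = 0.6927 kg·m², so I = I_cm + md² = 0.6927 + 0.6927 = 1.385 kg·m².
L_eq = 1.385/(1.97 × 0.5930) = 1.19 m.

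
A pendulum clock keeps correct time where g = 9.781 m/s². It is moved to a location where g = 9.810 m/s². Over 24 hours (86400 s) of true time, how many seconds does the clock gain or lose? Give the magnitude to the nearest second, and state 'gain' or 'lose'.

The clock's period scales as T ∝ 1/√g, so T'/T = √(9.781/9.810) = 0.998521.
In 86400 s of true time the clock registers 86400/0.998521 = 86528.0 s, so it gains 128 s.

gain 128 s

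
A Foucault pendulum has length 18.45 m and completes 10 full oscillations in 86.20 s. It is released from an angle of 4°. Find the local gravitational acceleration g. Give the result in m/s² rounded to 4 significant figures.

T = 86.20/10 = 8.6200 s.
From T = 2π√(L/g), g = 4π²L/T² = 4π² × 18.45/8.6200² = 9.803 m/s².

9.803 m/s²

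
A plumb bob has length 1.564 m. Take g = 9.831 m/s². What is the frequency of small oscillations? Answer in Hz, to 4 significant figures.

0.3990 Hz

T = 2π√(L/g) = 2π√(1.564/9.831) = 2.5061 s, so f = 1/T = 0.3990 Hz.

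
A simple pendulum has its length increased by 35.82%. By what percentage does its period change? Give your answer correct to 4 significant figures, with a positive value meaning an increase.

T ∝ √L, so T'/T = √(1.3582) = 1.1654.
Percentage change in T = (1.1654 − 1) × 100% = 16.54%.

16.54%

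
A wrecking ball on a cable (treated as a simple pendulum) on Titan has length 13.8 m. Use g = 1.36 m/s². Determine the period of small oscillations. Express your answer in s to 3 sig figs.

T = 2π√(L/g) = 2π√(13.8/1.36) = 2π × 3.185 = 20.0 s.

20.0 s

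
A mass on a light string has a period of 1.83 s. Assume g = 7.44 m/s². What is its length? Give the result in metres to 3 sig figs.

From T = 2π√(L/g), L = gT²/(4π²) = 7.44 × 1.830²/(4π²) = 0.631 m.

0.631 m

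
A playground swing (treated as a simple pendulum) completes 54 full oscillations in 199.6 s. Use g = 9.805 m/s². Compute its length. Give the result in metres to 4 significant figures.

3.393 m

T = 199.6/54 = 3.6963 s.
From T = 2π√(L/g), L = gT²/(4π²) = 9.805 × 3.6963²/(4π²) = 3.393 m.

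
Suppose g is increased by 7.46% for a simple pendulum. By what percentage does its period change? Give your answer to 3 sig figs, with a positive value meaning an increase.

T ∝ 1/√g, so T'/T = 1/√(1.075) = 0.9647.
Percentage change in T = (0.9647 − 1) × 100% = -3.53%.

-3.53%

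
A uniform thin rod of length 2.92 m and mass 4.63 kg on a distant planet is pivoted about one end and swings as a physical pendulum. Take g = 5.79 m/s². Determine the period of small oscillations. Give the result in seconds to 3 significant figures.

For a physical pendulum T = 2π√(I/(mgd)), with d = 1.460 m from pivot to centre of mass.
I_cm = mL²/12 = 4.63 × 2.92²/12 = 3.290 kg·m²; I = I_cm + md² = 3.290 + 4.63 × 1.460² = 13.16 kg·m².
T = 2π√(13.16/(4.63 × 5.79 × 1.460)) = 3.64 s.

3.64 s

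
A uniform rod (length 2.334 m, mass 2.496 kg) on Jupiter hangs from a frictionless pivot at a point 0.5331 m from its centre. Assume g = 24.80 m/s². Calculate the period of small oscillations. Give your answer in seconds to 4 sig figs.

For a physical pendulum T = 2π√(I/(mgd)), with d = 0.53310 m from pivot to centre of mass.
I_cm = mL²/12 = 2.496 × 2.334²/12 = 1.1331 kg·m²; I = I_cm + md² = 1.1331 + 2.496 × 0.53310² = 1.8424 kg·m².
T = 2π√(1.8424/(2.496 × 24.80 × 0.53310)) = 1.485 s.

1.485 s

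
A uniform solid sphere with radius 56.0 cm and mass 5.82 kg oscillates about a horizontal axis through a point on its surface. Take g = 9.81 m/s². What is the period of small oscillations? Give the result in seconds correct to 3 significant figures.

I_cm = (2/5)mr² = 0.7301 kg·m². The pivot is at distance d = 0.560 m from the centre of mass.
By the parallel-axis theorem, I = I_cm + md² = 0.7301 + 1.825 = 2.555 kg·m².
T = 2π√(I/(mgd)) = 2π√(2.555/(5.82 × 9.81 × 0.560)) = 1.78 s.

1.78 s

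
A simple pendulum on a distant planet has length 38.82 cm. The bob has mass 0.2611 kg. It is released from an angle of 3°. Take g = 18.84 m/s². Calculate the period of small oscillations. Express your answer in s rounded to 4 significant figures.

0.9019 s

T = 2π√(L/g) = 2π√(0.3882/18.84) = 2π × 0.14354 = 0.9019 s.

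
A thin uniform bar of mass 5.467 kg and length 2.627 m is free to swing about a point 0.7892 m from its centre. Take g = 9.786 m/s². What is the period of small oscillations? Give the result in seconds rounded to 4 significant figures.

For a physical pendulum T = 2π√(I/(mgd)), with d = 0.78920 m from pivot to centre of mass.
I_cm = mL²/12 = 5.467 × 2.627²/12 = 3.1440 kg·m²; I = I_cm + md² = 3.1440 + 5.467 × 0.78920² = 6.5491 kg·m².
T = 2π√(6.5491/(5.467 × 9.786 × 0.78920)) = 2.475 s.

2.475 s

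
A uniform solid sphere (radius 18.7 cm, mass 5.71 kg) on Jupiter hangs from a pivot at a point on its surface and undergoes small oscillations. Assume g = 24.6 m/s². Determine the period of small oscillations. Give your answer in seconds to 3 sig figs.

I_cm = (2/5)mr² = 0.07987 kg·m². The pivot is at distance d = 0.187 m from the centre of mass.
By the parallel-axis theorem, I = I_cm + md² = 0.07987 + 0.1997 = 0.2795 kg·m².
T = 2π√(I/(mgd)) = 2π√(0.2795/(5.71 × 24.6 × 0.187)) = 0.648 s.

0.648 s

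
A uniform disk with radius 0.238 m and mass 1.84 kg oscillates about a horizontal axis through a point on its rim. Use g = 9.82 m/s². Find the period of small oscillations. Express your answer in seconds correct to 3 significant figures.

I_cm = ½mr² = 0.05211 kg·m². The pivot is at distance d = 0.238 m from the centre of mass.
By the parallel-axis theorem, I = I_cm + md² = 0.05211 + 0.1042 = 0.1563 kg·m².
T = 2π√(I/(mgd)) = 2π√(0.1563/(1.84 × 9.82 × 0.238)) = 1.20 s.

1.20 s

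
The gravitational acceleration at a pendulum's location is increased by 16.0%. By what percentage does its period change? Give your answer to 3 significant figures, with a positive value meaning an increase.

T ∝ 1/√g, so T'/T = 1/√(1.160) = 0.9285.
Percentage change in T = (0.9285 − 1) × 100% = -7.15%.

-7.15%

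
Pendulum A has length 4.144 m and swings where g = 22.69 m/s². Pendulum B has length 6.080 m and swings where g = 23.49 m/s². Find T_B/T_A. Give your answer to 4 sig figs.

1.190

T = 2π√(L/g), so T_B/T_A = √((L_B/g_B)/(L_A/g_A)) = √((6.080/23.49)/(4.144/22.69)) = 1.190.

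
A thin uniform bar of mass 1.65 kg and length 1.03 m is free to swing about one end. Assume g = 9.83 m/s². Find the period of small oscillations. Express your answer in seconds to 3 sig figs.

For a physical pendulum T = 2π√(I/(mgd)), with d = 0.5150 m from pivot to centre of mass.
I_cm = mL²/12 = 1.65 × 1.03²/12 = 0.1459 kg·m²; I = I_cm + md² = 0.1459 + 1.65 × 0.5150² = 0.5835 kg·m².
T = 2π√(0.5835/(1.65 × 9.83 × 0.5150)) = 1.66 s.

1.66 s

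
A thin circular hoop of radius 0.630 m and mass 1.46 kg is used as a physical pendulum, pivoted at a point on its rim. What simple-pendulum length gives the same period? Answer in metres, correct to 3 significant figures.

The equivalent simple-pendulum length is L_eq = I/(md), where I is about the pivot and d = 0.6300 m.
I_cm = mR² = 0.5795 kg·m², so I = I_cm + md² = 0.5795 + 0.5795 = 1.159 kg·m².
L_eq = 1.159/(1.46 × 0.6300) = 1.26 m.

1.26 m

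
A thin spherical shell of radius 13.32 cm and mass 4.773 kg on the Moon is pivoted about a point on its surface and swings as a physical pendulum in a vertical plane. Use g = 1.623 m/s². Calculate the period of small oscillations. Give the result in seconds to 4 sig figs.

I_cm = (2/3)mr² = 0.056456 kg·m². The pivot is at distance d = 0.1332 m from the centre of mass.
By the parallel-axis theorem, I = I_cm + md² = 0.056456 + 0.084684 = 0.14114 kg·m².
T = 2π√(I/(mgd)) = 2π√(0.14114/(4.773 × 1.623 × 0.1332)) = 2.324 s.

2.324 s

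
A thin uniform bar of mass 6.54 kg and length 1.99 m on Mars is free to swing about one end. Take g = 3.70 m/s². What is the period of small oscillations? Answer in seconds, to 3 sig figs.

3.76 s

For a physical pendulum T = 2π√(I/(mgd)), with d = 0.9950 m from pivot to centre of mass.
I_cm = mL²/12 = 6.54 × 1.99²/12 = 2.158 kg·m²; I = I_cm + md² = 2.158 + 6.54 × 0.9950² = 8.633 kg·m².
T = 2π√(8.633/(6.54 × 3.70 × 0.9950)) = 3.76 s.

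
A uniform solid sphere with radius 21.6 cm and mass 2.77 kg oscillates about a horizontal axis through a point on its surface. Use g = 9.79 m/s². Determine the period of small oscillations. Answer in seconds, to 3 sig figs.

I_cm = (2/5)mr² = 0.05169 kg·m². The pivot is at distance d = 0.216 m from the centre of mass.
By the parallel-axis theorem, I = I_cm + md² = 0.05169 + 0.1292 = 0.1809 kg·m².
T = 2π√(I/(mgd)) = 2π√(0.1809/(2.77 × 9.79 × 0.216)) = 1.10 s.

1.10 s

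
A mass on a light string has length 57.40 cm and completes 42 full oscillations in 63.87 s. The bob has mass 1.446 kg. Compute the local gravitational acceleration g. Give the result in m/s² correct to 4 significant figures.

T = 63.87/42 = 1.5207 s.
From T = 2π√(L/g), g = 4π²L/T² = 4π² × 0.5740/1.5207² = 9.799 m/s².

9.799 m/s²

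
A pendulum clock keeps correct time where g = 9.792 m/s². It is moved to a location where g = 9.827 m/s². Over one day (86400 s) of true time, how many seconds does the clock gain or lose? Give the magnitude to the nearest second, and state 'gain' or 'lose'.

The clock's period scales as T ∝ 1/√g, so T'/T = √(9.792/9.827) = 0.998218.
In 86400 s of true time the clock registers 86400/0.998218 = 86554.3 s, so it gains 154 s.

gain 154 s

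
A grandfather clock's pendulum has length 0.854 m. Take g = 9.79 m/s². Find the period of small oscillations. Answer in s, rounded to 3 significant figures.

1.86 s

T = 2π√(L/g) = 2π√(0.854/9.79) = 2π × 0.2954 = 1.86 s.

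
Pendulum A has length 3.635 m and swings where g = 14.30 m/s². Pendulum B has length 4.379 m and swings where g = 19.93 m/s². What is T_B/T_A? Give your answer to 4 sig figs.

T = 2π√(L/g), so T_B/T_A = √((L_B/g_B)/(L_A/g_A)) = √((4.379/19.93)/(3.635/14.30)) = 0.9297.

0.9297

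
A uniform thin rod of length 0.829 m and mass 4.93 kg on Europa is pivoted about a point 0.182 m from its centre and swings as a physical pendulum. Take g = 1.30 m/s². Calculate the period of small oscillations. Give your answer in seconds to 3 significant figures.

3.88 s

For a physical pendulum T = 2π√(I/(mgd)), with d = 0.1820 m from pivot to centre of mass.
I_cm = mL²/12 = 4.93 × 0.829²/12 = 0.2823 kg·m²; I = I_cm + md² = 0.2823 + 4.93 × 0.1820² = 0.4456 kg·m².
T = 2π√(0.4456/(4.93 × 1.30 × 0.1820)) = 3.88 s.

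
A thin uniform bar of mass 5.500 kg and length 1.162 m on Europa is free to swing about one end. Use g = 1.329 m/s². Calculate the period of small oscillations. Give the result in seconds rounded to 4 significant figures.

4.797 s

For a physical pendulum T = 2π√(I/(mgd)), with d = 0.58100 m from pivot to centre of mass.
I_cm = mL²/12 = 5.500 × 1.162²/12 = 0.61886 kg·m²; I = I_cm + md² = 0.61886 + 5.500 × 0.58100² = 2.4754 kg·m².
T = 2π√(2.4754/(5.500 × 1.329 × 0.58100)) = 4.797 s.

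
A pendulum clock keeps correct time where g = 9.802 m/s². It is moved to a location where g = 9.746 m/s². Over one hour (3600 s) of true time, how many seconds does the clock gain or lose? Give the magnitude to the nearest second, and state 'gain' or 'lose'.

lose 10 s

The clock's period scales as T ∝ 1/√g, so T'/T = √(9.802/9.746) = 1.00287.
In 3600 s of true time the clock registers 3600/1.00287 = 3589.7 s, so it loses 10 s.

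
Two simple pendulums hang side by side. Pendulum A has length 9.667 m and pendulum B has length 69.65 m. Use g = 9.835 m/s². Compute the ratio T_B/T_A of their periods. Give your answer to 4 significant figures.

2.684

T ∝ √L, so T_B/T_A = √(L_B/L_A) = √(69.65/9.667) = 2.684.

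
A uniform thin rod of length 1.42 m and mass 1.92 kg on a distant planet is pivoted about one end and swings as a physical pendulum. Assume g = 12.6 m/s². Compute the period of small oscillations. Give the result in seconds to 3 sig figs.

For a physical pendulum T = 2π√(I/(mgd)), with d = 0.7100 m from pivot to centre of mass.
I_cm = mL²/12 = 1.92 × 1.42²/12 = 0.3226 kg·m²; I = I_cm + md² = 0.3226 + 1.92 × 0.7100² = 1.290 kg·m².
T = 2π√(1.290/(1.92 × 12.6 × 0.7100)) = 1.72 s.

1.72 s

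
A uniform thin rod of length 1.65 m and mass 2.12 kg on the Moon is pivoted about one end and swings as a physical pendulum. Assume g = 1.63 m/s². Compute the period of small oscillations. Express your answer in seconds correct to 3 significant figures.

For a physical pendulum T = 2π√(I/(mgd)), with d = 0.8250 m from pivot to centre of mass.
I_cm = mL²/12 = 2.12 × 1.65²/12 = 0.4810 kg·m²; I = I_cm + md² = 0.4810 + 2.12 × 0.8250² = 1.924 kg·m².
T = 2π√(1.924/(2.12 × 1.63 × 0.8250)) = 5.16 s.

5.16 s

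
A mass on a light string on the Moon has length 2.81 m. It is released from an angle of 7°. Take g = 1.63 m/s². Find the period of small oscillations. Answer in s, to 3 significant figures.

T = 2π√(L/g) = 2π√(2.81/1.63) = 2π × 1.313 = 8.25 s.

8.25 s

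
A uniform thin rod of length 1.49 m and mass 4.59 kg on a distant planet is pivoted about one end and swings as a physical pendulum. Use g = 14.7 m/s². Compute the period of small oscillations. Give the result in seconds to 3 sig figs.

For a physical pendulum T = 2π√(I/(mgd)), with d = 0.7450 m from pivot to centre of mass.
I_cm = mL²/12 = 4.59 × 1.49²/12 = 0.8492 kg·m²; I = I_cm + md² = 0.8492 + 4.59 × 0.7450² = 3.397 kg·m².
T = 2π√(3.397/(4.59 × 14.7 × 0.7450)) = 1.63 s.

1.63 s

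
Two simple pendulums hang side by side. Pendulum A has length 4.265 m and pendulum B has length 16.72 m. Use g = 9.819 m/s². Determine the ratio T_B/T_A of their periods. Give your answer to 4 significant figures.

1.980

T ∝ √L, so T_B/T_A = √(L_B/L_A) = √(16.72/4.265) = 1.980.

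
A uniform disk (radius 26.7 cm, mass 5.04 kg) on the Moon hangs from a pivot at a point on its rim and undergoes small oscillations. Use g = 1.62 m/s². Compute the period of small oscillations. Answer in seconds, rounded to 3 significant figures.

I_cm = ½mr² = 0.1796 kg·m². The pivot is at distance d = 0.267 m from the centre of mass.
By the parallel-axis theorem, I = I_cm + md² = 0.1796 + 0.3593 = 0.5389 kg·m².
T = 2π√(I/(mgd)) = 2π√(0.5389/(5.04 × 1.62 × 0.267)) = 3.12 s.

3.12 s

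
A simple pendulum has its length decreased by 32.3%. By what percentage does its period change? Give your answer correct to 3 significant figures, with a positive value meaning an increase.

T ∝ √L, so T'/T = √(0.6770) = 0.8228.
Percentage change in T = (0.8228 − 1) × 100% = -17.7%.

-17.7%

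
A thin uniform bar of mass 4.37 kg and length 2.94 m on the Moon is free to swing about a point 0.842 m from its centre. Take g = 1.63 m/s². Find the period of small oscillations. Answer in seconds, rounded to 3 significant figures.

6.41 s

For a physical pendulum T = 2π√(I/(mgd)), with d = 0.8420 m from pivot to centre of mass.
I_cm = mL²/12 = 4.37 × 2.94²/12 = 3.148 kg·m²; I = I_cm + md² = 3.148 + 4.37 × 0.8420² = 6.246 kg·m².
T = 2π√(6.246/(4.37 × 1.63 × 0.8420)) = 6.41 s.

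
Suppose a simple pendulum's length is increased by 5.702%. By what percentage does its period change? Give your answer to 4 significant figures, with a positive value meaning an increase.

2.811%

T ∝ √L, so T'/T = √(1.0570) = 1.0281.
Percentage change in T = (1.0281 − 1) × 100% = 2.811%.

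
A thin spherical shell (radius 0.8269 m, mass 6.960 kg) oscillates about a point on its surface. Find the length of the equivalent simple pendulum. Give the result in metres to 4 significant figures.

1.378 m

The equivalent simple-pendulum length is L_eq = I/(md), where I is about the pivot and d = 0.82690 m.
I_cm = (2/3)mR² = 3.1727 kg·m², so I = I_cm + md² = 3.1727 + 4.7590 = 7.9317 kg·m².
L_eq = 7.9317/(6.960 × 0.82690) = 1.378 m.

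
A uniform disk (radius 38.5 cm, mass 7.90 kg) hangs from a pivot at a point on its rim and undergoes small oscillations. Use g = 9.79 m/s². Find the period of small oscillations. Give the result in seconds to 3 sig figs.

I_cm = ½mr² = 0.5855 kg·m². The pivot is at distance d = 0.385 m from the centre of mass.
By the parallel-axis theorem, I = I_cm + md² = 0.5855 + 1.171 = 1.756 kg·m².
T = 2π√(I/(mgd)) = 2π√(1.756/(7.90 × 9.79 × 0.385)) = 1.53 s.

1.53 s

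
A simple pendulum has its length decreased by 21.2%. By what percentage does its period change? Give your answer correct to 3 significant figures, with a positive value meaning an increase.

-11.2%

T ∝ √L, so T'/T = √(0.7880) = 0.8877.
Percentage change in T = (0.8877 − 1) × 100% = -11.2%.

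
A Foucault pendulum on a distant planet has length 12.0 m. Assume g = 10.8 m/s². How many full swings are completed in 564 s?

85

T = 2π√(L/g) = 2π√(12.0/10.8) = 6.623 s.
Number of complete oscillations = ⌊564/6.623⌋ = ⌊85.16⌋ = 85.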